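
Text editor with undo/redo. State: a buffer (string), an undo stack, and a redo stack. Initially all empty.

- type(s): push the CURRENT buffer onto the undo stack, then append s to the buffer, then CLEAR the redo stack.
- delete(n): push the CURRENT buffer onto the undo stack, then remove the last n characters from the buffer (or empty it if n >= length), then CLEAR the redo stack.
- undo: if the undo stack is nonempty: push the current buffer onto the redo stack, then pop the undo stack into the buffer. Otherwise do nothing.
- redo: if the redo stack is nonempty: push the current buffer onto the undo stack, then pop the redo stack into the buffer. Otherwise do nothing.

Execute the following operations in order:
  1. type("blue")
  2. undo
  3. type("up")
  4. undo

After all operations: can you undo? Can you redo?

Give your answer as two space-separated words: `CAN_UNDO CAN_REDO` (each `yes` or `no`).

After op 1 (type): buf='blue' undo_depth=1 redo_depth=0
After op 2 (undo): buf='(empty)' undo_depth=0 redo_depth=1
After op 3 (type): buf='up' undo_depth=1 redo_depth=0
After op 4 (undo): buf='(empty)' undo_depth=0 redo_depth=1

Answer: no yes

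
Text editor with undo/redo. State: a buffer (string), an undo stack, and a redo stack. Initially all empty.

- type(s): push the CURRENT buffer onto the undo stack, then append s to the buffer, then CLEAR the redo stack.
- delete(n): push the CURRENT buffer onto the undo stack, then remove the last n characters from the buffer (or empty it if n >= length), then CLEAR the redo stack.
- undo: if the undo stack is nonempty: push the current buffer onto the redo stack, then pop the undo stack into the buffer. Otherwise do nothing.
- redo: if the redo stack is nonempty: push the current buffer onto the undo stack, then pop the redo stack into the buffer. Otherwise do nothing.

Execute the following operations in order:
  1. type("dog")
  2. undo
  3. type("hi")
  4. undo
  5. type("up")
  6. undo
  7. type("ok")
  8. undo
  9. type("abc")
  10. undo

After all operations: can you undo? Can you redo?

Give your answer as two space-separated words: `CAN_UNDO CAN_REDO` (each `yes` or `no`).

After op 1 (type): buf='dog' undo_depth=1 redo_depth=0
After op 2 (undo): buf='(empty)' undo_depth=0 redo_depth=1
After op 3 (type): buf='hi' undo_depth=1 redo_depth=0
After op 4 (undo): buf='(empty)' undo_depth=0 redo_depth=1
After op 5 (type): buf='up' undo_depth=1 redo_depth=0
After op 6 (undo): buf='(empty)' undo_depth=0 redo_depth=1
After op 7 (type): buf='ok' undo_depth=1 redo_depth=0
After op 8 (undo): buf='(empty)' undo_depth=0 redo_depth=1
After op 9 (type): buf='abc' undo_depth=1 redo_depth=0
After op 10 (undo): buf='(empty)' undo_depth=0 redo_depth=1

Answer: no yes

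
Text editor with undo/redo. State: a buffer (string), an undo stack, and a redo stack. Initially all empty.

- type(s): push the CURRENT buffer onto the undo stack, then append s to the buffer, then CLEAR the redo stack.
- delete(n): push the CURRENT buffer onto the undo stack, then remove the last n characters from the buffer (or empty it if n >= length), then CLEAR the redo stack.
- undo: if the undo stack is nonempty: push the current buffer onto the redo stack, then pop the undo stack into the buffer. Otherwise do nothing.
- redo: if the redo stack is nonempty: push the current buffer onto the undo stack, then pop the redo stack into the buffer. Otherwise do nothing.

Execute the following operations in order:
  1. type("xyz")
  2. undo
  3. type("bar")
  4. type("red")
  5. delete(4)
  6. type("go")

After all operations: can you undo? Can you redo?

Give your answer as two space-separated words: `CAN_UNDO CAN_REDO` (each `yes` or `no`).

Answer: yes no

Derivation:
After op 1 (type): buf='xyz' undo_depth=1 redo_depth=0
After op 2 (undo): buf='(empty)' undo_depth=0 redo_depth=1
After op 3 (type): buf='bar' undo_depth=1 redo_depth=0
After op 4 (type): buf='barred' undo_depth=2 redo_depth=0
After op 5 (delete): buf='ba' undo_depth=3 redo_depth=0
After op 6 (type): buf='bago' undo_depth=4 redo_depth=0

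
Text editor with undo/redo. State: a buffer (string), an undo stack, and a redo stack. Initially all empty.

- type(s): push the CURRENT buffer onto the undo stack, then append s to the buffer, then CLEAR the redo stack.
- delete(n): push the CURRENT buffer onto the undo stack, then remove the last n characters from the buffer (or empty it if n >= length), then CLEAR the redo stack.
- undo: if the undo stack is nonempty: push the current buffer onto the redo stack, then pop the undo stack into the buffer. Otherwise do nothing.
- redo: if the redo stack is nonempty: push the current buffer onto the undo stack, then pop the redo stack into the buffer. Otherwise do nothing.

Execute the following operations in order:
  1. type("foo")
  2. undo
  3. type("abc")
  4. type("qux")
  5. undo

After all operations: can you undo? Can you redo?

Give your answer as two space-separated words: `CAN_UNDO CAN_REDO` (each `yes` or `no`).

After op 1 (type): buf='foo' undo_depth=1 redo_depth=0
After op 2 (undo): buf='(empty)' undo_depth=0 redo_depth=1
After op 3 (type): buf='abc' undo_depth=1 redo_depth=0
After op 4 (type): buf='abcqux' undo_depth=2 redo_depth=0
After op 5 (undo): buf='abc' undo_depth=1 redo_depth=1

Answer: yes yes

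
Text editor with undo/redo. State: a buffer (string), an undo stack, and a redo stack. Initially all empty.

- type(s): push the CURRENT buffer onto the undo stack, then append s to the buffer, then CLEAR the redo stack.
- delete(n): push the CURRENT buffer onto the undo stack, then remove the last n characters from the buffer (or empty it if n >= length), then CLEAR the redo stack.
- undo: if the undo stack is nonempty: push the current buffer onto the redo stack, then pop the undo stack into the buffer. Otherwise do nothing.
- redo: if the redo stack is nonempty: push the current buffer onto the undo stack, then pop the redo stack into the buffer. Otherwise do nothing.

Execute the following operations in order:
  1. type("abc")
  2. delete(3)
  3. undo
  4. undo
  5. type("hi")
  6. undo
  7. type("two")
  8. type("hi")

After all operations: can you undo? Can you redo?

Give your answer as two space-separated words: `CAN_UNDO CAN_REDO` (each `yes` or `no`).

After op 1 (type): buf='abc' undo_depth=1 redo_depth=0
After op 2 (delete): buf='(empty)' undo_depth=2 redo_depth=0
After op 3 (undo): buf='abc' undo_depth=1 redo_depth=1
After op 4 (undo): buf='(empty)' undo_depth=0 redo_depth=2
After op 5 (type): buf='hi' undo_depth=1 redo_depth=0
After op 6 (undo): buf='(empty)' undo_depth=0 redo_depth=1
After op 7 (type): buf='two' undo_depth=1 redo_depth=0
After op 8 (type): buf='twohi' undo_depth=2 redo_depth=0

Answer: yes no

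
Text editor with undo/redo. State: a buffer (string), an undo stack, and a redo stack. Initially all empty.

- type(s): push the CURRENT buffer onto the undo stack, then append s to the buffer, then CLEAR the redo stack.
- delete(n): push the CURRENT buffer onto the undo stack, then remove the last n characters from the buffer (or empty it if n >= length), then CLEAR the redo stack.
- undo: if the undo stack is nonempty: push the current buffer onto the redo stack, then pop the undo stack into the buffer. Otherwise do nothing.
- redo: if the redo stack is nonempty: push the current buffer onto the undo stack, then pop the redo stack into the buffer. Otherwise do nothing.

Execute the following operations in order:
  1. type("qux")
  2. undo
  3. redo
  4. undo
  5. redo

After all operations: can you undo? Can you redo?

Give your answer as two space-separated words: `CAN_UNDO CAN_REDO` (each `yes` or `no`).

After op 1 (type): buf='qux' undo_depth=1 redo_depth=0
After op 2 (undo): buf='(empty)' undo_depth=0 redo_depth=1
After op 3 (redo): buf='qux' undo_depth=1 redo_depth=0
After op 4 (undo): buf='(empty)' undo_depth=0 redo_depth=1
After op 5 (redo): buf='qux' undo_depth=1 redo_depth=0

Answer: yes no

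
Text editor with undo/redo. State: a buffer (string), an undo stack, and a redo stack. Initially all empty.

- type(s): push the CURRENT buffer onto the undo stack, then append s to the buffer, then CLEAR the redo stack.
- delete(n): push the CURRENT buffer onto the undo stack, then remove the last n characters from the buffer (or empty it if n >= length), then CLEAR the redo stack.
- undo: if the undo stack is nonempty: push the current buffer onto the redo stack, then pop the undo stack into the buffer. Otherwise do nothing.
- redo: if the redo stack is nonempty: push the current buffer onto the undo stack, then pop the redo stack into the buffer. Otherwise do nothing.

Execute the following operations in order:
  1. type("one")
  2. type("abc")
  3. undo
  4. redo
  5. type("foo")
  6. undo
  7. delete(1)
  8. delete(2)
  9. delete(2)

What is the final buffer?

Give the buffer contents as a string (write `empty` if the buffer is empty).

Answer: o

Derivation:
After op 1 (type): buf='one' undo_depth=1 redo_depth=0
After op 2 (type): buf='oneabc' undo_depth=2 redo_depth=0
After op 3 (undo): buf='one' undo_depth=1 redo_depth=1
After op 4 (redo): buf='oneabc' undo_depth=2 redo_depth=0
After op 5 (type): buf='oneabcfoo' undo_depth=3 redo_depth=0
After op 6 (undo): buf='oneabc' undo_depth=2 redo_depth=1
After op 7 (delete): buf='oneab' undo_depth=3 redo_depth=0
After op 8 (delete): buf='one' undo_depth=4 redo_depth=0
After op 9 (delete): buf='o' undo_depth=5 redo_depth=0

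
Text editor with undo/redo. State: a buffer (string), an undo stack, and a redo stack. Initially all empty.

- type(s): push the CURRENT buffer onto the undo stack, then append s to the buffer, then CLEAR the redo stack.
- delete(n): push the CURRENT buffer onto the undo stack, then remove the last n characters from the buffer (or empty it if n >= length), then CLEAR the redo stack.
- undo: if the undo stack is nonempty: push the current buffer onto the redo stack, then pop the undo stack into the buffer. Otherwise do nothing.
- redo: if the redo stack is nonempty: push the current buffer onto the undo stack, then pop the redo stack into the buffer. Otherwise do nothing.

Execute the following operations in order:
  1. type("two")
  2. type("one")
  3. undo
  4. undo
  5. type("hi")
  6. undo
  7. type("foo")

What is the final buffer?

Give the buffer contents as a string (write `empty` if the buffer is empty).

Answer: foo

Derivation:
After op 1 (type): buf='two' undo_depth=1 redo_depth=0
After op 2 (type): buf='twoone' undo_depth=2 redo_depth=0
After op 3 (undo): buf='two' undo_depth=1 redo_depth=1
After op 4 (undo): buf='(empty)' undo_depth=0 redo_depth=2
After op 5 (type): buf='hi' undo_depth=1 redo_depth=0
After op 6 (undo): buf='(empty)' undo_depth=0 redo_depth=1
After op 7 (type): buf='foo' undo_depth=1 redo_depth=0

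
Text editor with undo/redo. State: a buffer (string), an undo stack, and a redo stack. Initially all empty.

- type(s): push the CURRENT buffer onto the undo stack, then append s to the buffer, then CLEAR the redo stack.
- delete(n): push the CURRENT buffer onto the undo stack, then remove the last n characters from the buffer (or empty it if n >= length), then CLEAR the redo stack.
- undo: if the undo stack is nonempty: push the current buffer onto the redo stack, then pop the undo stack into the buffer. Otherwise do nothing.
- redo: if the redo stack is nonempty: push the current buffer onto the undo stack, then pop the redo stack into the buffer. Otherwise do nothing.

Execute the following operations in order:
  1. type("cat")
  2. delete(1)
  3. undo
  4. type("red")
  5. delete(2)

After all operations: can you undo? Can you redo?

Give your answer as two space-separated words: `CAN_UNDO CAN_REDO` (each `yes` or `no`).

After op 1 (type): buf='cat' undo_depth=1 redo_depth=0
After op 2 (delete): buf='ca' undo_depth=2 redo_depth=0
After op 3 (undo): buf='cat' undo_depth=1 redo_depth=1
After op 4 (type): buf='catred' undo_depth=2 redo_depth=0
After op 5 (delete): buf='catr' undo_depth=3 redo_depth=0

Answer: yes no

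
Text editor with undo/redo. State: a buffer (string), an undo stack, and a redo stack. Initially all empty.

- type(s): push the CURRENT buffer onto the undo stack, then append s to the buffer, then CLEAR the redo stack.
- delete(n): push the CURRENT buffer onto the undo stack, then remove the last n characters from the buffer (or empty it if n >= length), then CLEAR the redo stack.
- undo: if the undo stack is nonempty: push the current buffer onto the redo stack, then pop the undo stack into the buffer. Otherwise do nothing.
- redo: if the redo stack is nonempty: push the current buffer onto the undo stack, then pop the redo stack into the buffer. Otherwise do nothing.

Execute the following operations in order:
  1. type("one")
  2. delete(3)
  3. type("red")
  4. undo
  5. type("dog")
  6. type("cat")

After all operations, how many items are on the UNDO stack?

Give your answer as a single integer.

Answer: 4

Derivation:
After op 1 (type): buf='one' undo_depth=1 redo_depth=0
After op 2 (delete): buf='(empty)' undo_depth=2 redo_depth=0
After op 3 (type): buf='red' undo_depth=3 redo_depth=0
After op 4 (undo): buf='(empty)' undo_depth=2 redo_depth=1
After op 5 (type): buf='dog' undo_depth=3 redo_depth=0
After op 6 (type): buf='dogcat' undo_depth=4 redo_depth=0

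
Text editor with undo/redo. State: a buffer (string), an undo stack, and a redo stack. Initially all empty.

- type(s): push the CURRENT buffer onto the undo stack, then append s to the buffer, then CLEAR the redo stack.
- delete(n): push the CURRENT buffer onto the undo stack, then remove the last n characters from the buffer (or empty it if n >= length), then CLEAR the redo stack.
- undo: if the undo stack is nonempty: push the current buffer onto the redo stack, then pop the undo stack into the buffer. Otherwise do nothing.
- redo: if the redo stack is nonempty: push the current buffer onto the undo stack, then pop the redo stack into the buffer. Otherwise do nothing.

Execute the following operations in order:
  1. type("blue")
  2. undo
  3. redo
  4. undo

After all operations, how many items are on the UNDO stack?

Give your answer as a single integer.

Answer: 0

Derivation:
After op 1 (type): buf='blue' undo_depth=1 redo_depth=0
After op 2 (undo): buf='(empty)' undo_depth=0 redo_depth=1
After op 3 (redo): buf='blue' undo_depth=1 redo_depth=0
After op 4 (undo): buf='(empty)' undo_depth=0 redo_depth=1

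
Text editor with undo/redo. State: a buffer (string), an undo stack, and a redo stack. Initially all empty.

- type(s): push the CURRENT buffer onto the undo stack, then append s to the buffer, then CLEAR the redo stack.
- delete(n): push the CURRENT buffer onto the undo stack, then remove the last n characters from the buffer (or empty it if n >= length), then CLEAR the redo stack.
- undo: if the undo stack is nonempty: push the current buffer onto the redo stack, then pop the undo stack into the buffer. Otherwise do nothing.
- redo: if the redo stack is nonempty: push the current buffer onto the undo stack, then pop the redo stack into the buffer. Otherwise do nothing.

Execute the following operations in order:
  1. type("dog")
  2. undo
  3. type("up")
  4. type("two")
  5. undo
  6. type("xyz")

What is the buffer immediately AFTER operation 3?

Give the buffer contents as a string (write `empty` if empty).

Answer: up

Derivation:
After op 1 (type): buf='dog' undo_depth=1 redo_depth=0
After op 2 (undo): buf='(empty)' undo_depth=0 redo_depth=1
After op 3 (type): buf='up' undo_depth=1 redo_depth=0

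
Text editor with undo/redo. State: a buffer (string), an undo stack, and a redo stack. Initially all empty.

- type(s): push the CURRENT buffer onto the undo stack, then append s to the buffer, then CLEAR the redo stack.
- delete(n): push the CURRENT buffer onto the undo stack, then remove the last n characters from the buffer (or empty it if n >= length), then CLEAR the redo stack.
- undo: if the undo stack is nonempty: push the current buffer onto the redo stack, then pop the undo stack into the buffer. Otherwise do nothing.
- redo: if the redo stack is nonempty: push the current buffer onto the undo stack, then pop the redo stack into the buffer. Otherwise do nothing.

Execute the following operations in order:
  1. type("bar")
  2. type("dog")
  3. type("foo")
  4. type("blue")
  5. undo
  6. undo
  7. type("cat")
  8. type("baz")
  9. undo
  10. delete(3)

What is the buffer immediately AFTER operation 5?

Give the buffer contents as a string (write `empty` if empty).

Answer: bardogfoo

Derivation:
After op 1 (type): buf='bar' undo_depth=1 redo_depth=0
After op 2 (type): buf='bardog' undo_depth=2 redo_depth=0
After op 3 (type): buf='bardogfoo' undo_depth=3 redo_depth=0
After op 4 (type): buf='bardogfooblue' undo_depth=4 redo_depth=0
After op 5 (undo): buf='bardogfoo' undo_depth=3 redo_depth=1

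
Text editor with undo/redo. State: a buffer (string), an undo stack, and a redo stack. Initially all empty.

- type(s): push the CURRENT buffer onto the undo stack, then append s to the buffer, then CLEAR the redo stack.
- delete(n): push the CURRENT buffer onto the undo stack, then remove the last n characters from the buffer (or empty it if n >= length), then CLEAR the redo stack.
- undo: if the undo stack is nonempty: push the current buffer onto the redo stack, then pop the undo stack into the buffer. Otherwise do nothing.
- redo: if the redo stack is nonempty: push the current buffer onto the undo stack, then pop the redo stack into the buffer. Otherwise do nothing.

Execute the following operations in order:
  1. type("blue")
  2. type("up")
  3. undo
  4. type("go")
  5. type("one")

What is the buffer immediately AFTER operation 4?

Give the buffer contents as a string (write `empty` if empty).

Answer: bluego

Derivation:
After op 1 (type): buf='blue' undo_depth=1 redo_depth=0
After op 2 (type): buf='blueup' undo_depth=2 redo_depth=0
After op 3 (undo): buf='blue' undo_depth=1 redo_depth=1
After op 4 (type): buf='bluego' undo_depth=2 redo_depth=0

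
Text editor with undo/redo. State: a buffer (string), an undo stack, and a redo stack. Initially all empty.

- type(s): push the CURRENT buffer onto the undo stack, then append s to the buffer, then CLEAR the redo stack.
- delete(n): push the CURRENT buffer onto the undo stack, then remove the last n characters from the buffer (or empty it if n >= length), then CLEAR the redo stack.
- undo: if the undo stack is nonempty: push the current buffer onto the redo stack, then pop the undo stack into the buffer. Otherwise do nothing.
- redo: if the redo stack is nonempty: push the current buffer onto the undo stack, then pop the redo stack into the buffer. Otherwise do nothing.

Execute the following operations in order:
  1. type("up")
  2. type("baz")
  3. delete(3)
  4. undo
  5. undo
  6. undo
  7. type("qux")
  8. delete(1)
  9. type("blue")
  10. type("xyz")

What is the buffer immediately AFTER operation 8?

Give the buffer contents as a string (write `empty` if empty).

Answer: qu

Derivation:
After op 1 (type): buf='up' undo_depth=1 redo_depth=0
After op 2 (type): buf='upbaz' undo_depth=2 redo_depth=0
After op 3 (delete): buf='up' undo_depth=3 redo_depth=0
After op 4 (undo): buf='upbaz' undo_depth=2 redo_depth=1
After op 5 (undo): buf='up' undo_depth=1 redo_depth=2
After op 6 (undo): buf='(empty)' undo_depth=0 redo_depth=3
After op 7 (type): buf='qux' undo_depth=1 redo_depth=0
After op 8 (delete): buf='qu' undo_depth=2 redo_depth=0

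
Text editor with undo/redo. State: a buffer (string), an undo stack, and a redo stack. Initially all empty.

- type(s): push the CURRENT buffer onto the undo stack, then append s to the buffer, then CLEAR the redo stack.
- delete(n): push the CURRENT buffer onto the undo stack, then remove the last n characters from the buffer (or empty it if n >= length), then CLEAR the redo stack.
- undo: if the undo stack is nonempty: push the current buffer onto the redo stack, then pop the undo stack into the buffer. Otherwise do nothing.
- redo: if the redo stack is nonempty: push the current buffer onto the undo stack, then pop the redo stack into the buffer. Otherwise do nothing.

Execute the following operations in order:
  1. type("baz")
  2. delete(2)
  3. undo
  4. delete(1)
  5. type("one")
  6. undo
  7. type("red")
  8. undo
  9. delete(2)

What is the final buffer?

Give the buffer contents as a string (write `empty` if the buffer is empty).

Answer: empty

Derivation:
After op 1 (type): buf='baz' undo_depth=1 redo_depth=0
After op 2 (delete): buf='b' undo_depth=2 redo_depth=0
After op 3 (undo): buf='baz' undo_depth=1 redo_depth=1
After op 4 (delete): buf='ba' undo_depth=2 redo_depth=0
After op 5 (type): buf='baone' undo_depth=3 redo_depth=0
After op 6 (undo): buf='ba' undo_depth=2 redo_depth=1
After op 7 (type): buf='bared' undo_depth=3 redo_depth=0
After op 8 (undo): buf='ba' undo_depth=2 redo_depth=1
After op 9 (delete): buf='(empty)' undo_depth=3 redo_depth=0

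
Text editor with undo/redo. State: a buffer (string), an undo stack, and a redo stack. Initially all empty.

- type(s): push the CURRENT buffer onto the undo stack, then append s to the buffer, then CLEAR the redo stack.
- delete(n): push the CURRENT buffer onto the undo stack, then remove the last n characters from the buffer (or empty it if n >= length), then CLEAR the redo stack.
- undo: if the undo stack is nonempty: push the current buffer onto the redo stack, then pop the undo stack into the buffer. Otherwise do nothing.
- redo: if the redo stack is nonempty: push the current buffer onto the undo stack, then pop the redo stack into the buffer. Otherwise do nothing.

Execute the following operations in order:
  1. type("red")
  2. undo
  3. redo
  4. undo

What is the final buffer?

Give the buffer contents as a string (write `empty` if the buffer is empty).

Answer: empty

Derivation:
After op 1 (type): buf='red' undo_depth=1 redo_depth=0
After op 2 (undo): buf='(empty)' undo_depth=0 redo_depth=1
After op 3 (redo): buf='red' undo_depth=1 redo_depth=0
After op 4 (undo): buf='(empty)' undo_depth=0 redo_depth=1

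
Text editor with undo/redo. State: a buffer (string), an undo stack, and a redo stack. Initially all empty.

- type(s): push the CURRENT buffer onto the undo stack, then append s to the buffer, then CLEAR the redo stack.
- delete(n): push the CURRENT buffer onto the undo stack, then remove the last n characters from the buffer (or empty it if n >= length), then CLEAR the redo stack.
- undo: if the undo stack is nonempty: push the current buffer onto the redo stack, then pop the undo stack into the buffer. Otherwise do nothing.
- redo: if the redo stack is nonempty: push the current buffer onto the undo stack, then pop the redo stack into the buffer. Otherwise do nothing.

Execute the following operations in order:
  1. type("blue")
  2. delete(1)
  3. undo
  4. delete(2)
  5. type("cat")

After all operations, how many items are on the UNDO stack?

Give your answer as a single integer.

Answer: 3

Derivation:
After op 1 (type): buf='blue' undo_depth=1 redo_depth=0
After op 2 (delete): buf='blu' undo_depth=2 redo_depth=0
After op 3 (undo): buf='blue' undo_depth=1 redo_depth=1
After op 4 (delete): buf='bl' undo_depth=2 redo_depth=0
After op 5 (type): buf='blcat' undo_depth=3 redo_depth=0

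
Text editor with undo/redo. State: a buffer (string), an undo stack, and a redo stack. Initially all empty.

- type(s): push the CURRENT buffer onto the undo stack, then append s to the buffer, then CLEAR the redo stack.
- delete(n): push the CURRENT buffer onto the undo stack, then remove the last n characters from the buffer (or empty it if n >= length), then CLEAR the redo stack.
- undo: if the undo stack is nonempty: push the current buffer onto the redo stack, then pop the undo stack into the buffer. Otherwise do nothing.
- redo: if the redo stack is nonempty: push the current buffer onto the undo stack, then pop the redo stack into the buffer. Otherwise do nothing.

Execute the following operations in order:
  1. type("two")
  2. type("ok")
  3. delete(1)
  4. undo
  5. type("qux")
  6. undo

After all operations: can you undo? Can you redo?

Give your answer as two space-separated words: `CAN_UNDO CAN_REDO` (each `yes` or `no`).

After op 1 (type): buf='two' undo_depth=1 redo_depth=0
After op 2 (type): buf='twook' undo_depth=2 redo_depth=0
After op 3 (delete): buf='twoo' undo_depth=3 redo_depth=0
After op 4 (undo): buf='twook' undo_depth=2 redo_depth=1
After op 5 (type): buf='twookqux' undo_depth=3 redo_depth=0
After op 6 (undo): buf='twook' undo_depth=2 redo_depth=1

Answer: yes yes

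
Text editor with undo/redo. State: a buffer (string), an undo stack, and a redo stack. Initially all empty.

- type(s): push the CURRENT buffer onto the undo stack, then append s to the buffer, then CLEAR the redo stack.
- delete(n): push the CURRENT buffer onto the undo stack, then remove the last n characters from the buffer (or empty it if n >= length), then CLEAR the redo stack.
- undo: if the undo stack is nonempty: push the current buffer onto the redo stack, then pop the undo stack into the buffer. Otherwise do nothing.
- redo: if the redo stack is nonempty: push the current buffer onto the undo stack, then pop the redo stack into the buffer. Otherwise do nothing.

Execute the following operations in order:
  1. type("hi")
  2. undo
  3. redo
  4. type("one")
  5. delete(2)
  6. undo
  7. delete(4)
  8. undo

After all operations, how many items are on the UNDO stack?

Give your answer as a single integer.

After op 1 (type): buf='hi' undo_depth=1 redo_depth=0
After op 2 (undo): buf='(empty)' undo_depth=0 redo_depth=1
After op 3 (redo): buf='hi' undo_depth=1 redo_depth=0
After op 4 (type): buf='hione' undo_depth=2 redo_depth=0
After op 5 (delete): buf='hio' undo_depth=3 redo_depth=0
After op 6 (undo): buf='hione' undo_depth=2 redo_depth=1
After op 7 (delete): buf='h' undo_depth=3 redo_depth=0
After op 8 (undo): buf='hione' undo_depth=2 redo_depth=1

Answer: 2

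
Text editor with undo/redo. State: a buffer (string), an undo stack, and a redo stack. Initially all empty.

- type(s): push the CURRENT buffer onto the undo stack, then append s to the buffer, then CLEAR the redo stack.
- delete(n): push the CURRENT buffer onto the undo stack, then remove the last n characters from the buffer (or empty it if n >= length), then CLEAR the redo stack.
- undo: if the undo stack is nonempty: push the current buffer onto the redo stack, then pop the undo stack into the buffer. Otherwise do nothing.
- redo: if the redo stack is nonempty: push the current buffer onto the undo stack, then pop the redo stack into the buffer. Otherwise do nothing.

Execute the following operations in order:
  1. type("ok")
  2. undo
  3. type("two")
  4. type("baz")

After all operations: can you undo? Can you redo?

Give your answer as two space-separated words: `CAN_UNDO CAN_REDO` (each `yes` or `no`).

After op 1 (type): buf='ok' undo_depth=1 redo_depth=0
After op 2 (undo): buf='(empty)' undo_depth=0 redo_depth=1
After op 3 (type): buf='two' undo_depth=1 redo_depth=0
After op 4 (type): buf='twobaz' undo_depth=2 redo_depth=0

Answer: yes no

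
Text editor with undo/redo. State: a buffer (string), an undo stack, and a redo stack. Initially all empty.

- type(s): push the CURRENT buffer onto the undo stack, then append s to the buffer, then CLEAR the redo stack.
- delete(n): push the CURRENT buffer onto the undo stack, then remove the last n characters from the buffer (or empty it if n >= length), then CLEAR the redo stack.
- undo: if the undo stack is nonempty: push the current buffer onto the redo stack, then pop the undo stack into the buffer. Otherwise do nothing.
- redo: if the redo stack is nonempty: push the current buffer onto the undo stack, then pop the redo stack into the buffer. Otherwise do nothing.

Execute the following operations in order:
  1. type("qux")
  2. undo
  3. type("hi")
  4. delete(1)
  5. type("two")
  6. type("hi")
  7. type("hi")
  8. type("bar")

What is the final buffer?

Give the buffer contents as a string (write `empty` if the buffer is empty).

Answer: htwohihibar

Derivation:
After op 1 (type): buf='qux' undo_depth=1 redo_depth=0
After op 2 (undo): buf='(empty)' undo_depth=0 redo_depth=1
After op 3 (type): buf='hi' undo_depth=1 redo_depth=0
After op 4 (delete): buf='h' undo_depth=2 redo_depth=0
After op 5 (type): buf='htwo' undo_depth=3 redo_depth=0
After op 6 (type): buf='htwohi' undo_depth=4 redo_depth=0
After op 7 (type): buf='htwohihi' undo_depth=5 redo_depth=0
After op 8 (type): buf='htwohihibar' undo_depth=6 redo_depth=0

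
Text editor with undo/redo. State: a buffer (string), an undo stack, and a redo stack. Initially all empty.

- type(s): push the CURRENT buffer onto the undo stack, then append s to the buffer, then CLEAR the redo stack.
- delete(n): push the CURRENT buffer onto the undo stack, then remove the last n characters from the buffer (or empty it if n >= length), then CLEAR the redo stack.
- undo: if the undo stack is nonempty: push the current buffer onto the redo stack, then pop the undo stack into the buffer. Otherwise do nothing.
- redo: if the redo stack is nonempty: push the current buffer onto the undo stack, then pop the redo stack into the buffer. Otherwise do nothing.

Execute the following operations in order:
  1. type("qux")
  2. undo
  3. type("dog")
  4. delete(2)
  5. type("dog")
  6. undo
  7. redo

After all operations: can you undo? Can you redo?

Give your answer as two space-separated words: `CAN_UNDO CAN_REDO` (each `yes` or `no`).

After op 1 (type): buf='qux' undo_depth=1 redo_depth=0
After op 2 (undo): buf='(empty)' undo_depth=0 redo_depth=1
After op 3 (type): buf='dog' undo_depth=1 redo_depth=0
After op 4 (delete): buf='d' undo_depth=2 redo_depth=0
After op 5 (type): buf='ddog' undo_depth=3 redo_depth=0
After op 6 (undo): buf='d' undo_depth=2 redo_depth=1
After op 7 (redo): buf='ddog' undo_depth=3 redo_depth=0

Answer: yes no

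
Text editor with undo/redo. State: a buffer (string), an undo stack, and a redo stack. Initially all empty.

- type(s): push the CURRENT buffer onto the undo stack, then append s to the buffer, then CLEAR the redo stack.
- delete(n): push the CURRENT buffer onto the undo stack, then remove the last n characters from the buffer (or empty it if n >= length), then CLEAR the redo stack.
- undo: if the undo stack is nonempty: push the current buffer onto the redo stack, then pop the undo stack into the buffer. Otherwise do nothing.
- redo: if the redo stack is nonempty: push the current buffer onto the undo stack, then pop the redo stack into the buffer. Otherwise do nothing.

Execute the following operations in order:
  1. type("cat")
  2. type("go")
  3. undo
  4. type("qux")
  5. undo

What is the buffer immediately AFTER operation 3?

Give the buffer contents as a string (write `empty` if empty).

Answer: cat

Derivation:
After op 1 (type): buf='cat' undo_depth=1 redo_depth=0
After op 2 (type): buf='catgo' undo_depth=2 redo_depth=0
After op 3 (undo): buf='cat' undo_depth=1 redo_depth=1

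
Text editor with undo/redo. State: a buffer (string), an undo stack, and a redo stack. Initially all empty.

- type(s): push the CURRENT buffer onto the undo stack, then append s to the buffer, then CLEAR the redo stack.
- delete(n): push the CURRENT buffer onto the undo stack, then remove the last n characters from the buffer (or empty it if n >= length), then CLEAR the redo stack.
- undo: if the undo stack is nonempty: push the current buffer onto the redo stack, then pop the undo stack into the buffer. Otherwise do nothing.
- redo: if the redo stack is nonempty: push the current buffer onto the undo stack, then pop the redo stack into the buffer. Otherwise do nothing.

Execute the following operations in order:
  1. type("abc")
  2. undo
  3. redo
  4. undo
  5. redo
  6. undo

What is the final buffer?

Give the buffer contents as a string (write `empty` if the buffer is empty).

After op 1 (type): buf='abc' undo_depth=1 redo_depth=0
After op 2 (undo): buf='(empty)' undo_depth=0 redo_depth=1
After op 3 (redo): buf='abc' undo_depth=1 redo_depth=0
After op 4 (undo): buf='(empty)' undo_depth=0 redo_depth=1
After op 5 (redo): buf='abc' undo_depth=1 redo_depth=0
After op 6 (undo): buf='(empty)' undo_depth=0 redo_depth=1

Answer: empty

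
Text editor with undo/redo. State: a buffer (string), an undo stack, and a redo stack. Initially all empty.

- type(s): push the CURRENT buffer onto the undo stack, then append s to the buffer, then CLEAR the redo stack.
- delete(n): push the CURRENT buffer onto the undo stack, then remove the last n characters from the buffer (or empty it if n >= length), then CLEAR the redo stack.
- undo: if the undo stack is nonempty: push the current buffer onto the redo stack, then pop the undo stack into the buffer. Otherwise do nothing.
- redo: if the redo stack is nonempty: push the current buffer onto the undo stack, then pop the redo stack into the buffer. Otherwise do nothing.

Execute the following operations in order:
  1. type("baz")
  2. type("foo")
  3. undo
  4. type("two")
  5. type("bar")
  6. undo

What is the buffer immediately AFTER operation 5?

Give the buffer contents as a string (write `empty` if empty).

After op 1 (type): buf='baz' undo_depth=1 redo_depth=0
After op 2 (type): buf='bazfoo' undo_depth=2 redo_depth=0
After op 3 (undo): buf='baz' undo_depth=1 redo_depth=1
After op 4 (type): buf='baztwo' undo_depth=2 redo_depth=0
After op 5 (type): buf='baztwobar' undo_depth=3 redo_depth=0

Answer: baztwobar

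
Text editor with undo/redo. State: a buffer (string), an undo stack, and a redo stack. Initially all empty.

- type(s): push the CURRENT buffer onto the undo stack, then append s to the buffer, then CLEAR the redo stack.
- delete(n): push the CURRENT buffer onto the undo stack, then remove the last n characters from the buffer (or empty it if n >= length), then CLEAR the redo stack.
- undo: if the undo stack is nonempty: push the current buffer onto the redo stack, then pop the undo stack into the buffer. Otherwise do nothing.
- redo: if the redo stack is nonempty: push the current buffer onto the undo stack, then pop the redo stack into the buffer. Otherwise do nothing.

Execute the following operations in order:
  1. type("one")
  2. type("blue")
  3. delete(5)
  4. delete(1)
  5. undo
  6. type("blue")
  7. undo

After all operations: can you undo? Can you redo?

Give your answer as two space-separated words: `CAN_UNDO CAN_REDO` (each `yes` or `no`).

After op 1 (type): buf='one' undo_depth=1 redo_depth=0
After op 2 (type): buf='oneblue' undo_depth=2 redo_depth=0
After op 3 (delete): buf='on' undo_depth=3 redo_depth=0
After op 4 (delete): buf='o' undo_depth=4 redo_depth=0
After op 5 (undo): buf='on' undo_depth=3 redo_depth=1
After op 6 (type): buf='onblue' undo_depth=4 redo_depth=0
After op 7 (undo): buf='on' undo_depth=3 redo_depth=1

Answer: yes yes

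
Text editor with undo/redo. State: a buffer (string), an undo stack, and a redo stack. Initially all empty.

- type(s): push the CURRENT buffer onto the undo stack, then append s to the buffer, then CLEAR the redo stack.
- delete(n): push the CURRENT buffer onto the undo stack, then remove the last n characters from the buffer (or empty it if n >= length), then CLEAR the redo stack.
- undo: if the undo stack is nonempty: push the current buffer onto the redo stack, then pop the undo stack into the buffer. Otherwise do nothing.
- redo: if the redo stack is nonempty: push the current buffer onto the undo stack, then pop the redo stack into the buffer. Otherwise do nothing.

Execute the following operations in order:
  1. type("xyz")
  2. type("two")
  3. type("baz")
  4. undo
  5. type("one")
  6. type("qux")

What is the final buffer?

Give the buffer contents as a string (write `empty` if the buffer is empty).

Answer: xyztwoonequx

Derivation:
After op 1 (type): buf='xyz' undo_depth=1 redo_depth=0
After op 2 (type): buf='xyztwo' undo_depth=2 redo_depth=0
After op 3 (type): buf='xyztwobaz' undo_depth=3 redo_depth=0
After op 4 (undo): buf='xyztwo' undo_depth=2 redo_depth=1
After op 5 (type): buf='xyztwoone' undo_depth=3 redo_depth=0
After op 6 (type): buf='xyztwoonequx' undo_depth=4 redo_depth=0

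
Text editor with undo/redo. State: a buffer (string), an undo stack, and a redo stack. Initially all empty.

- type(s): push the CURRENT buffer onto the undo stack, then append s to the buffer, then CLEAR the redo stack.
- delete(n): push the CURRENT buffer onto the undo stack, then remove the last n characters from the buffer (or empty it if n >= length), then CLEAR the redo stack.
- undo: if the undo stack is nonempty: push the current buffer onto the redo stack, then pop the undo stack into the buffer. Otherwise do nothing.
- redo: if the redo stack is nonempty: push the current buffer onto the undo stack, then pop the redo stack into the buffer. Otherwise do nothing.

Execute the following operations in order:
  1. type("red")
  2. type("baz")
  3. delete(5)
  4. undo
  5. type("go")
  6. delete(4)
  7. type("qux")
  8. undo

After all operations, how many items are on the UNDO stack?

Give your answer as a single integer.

After op 1 (type): buf='red' undo_depth=1 redo_depth=0
After op 2 (type): buf='redbaz' undo_depth=2 redo_depth=0
After op 3 (delete): buf='r' undo_depth=3 redo_depth=0
After op 4 (undo): buf='redbaz' undo_depth=2 redo_depth=1
After op 5 (type): buf='redbazgo' undo_depth=3 redo_depth=0
After op 6 (delete): buf='redb' undo_depth=4 redo_depth=0
After op 7 (type): buf='redbqux' undo_depth=5 redo_depth=0
After op 8 (undo): buf='redb' undo_depth=4 redo_depth=1

Answer: 4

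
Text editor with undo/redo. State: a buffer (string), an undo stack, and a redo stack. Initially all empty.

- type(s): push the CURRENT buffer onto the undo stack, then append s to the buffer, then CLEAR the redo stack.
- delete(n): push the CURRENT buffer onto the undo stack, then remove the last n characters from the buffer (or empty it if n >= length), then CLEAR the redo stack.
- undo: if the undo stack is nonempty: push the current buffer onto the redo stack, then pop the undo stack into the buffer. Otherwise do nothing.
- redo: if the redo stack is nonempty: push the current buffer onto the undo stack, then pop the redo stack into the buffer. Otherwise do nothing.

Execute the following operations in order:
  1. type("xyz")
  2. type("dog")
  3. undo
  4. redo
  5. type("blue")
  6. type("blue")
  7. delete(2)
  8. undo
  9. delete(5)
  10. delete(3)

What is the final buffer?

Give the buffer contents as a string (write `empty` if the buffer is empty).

Answer: xyzdog

Derivation:
After op 1 (type): buf='xyz' undo_depth=1 redo_depth=0
After op 2 (type): buf='xyzdog' undo_depth=2 redo_depth=0
After op 3 (undo): buf='xyz' undo_depth=1 redo_depth=1
After op 4 (redo): buf='xyzdog' undo_depth=2 redo_depth=0
After op 5 (type): buf='xyzdogblue' undo_depth=3 redo_depth=0
After op 6 (type): buf='xyzdogblueblue' undo_depth=4 redo_depth=0
After op 7 (delete): buf='xyzdogbluebl' undo_depth=5 redo_depth=0
After op 8 (undo): buf='xyzdogblueblue' undo_depth=4 redo_depth=1
After op 9 (delete): buf='xyzdogblu' undo_depth=5 redo_depth=0
After op 10 (delete): buf='xyzdog' undo_depth=6 redo_depth=0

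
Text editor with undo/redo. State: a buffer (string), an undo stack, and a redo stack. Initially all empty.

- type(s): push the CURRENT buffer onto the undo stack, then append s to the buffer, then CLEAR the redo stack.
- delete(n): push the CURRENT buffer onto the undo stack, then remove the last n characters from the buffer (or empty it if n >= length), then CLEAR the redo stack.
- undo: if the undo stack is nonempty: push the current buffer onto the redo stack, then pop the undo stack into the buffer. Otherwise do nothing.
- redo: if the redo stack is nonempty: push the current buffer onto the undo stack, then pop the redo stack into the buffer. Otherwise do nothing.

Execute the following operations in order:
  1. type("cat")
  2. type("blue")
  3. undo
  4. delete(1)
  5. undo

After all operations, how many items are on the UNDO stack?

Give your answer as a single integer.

Answer: 1

Derivation:
After op 1 (type): buf='cat' undo_depth=1 redo_depth=0
After op 2 (type): buf='catblue' undo_depth=2 redo_depth=0
After op 3 (undo): buf='cat' undo_depth=1 redo_depth=1
After op 4 (delete): buf='ca' undo_depth=2 redo_depth=0
After op 5 (undo): buf='cat' undo_depth=1 redo_depth=1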